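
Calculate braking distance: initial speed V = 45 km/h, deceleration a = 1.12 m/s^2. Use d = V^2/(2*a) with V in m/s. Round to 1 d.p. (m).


Convert speed: V = 45 / 3.6 = 12.5 m/s
V^2 = 156.25
d = 156.25 / (2 * 1.12)
d = 156.25 / 2.24
d = 69.8 m

69.8


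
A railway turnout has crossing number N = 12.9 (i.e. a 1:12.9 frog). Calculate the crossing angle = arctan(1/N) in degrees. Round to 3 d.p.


1/N = 1/12.9 = 0.077519
angle = arctan(0.077519) = 0.077365 rad
angle = 0.077365 * 180/pi = 4.433 degrees

4.433


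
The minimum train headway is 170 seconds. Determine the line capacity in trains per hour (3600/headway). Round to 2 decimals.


Capacity = 3600 / headway
Capacity = 3600 / 170
Capacity = 21.18 trains/hour

21.18


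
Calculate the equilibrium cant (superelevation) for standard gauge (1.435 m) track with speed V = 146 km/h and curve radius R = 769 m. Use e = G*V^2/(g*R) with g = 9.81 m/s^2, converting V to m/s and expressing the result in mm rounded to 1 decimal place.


Convert speed: V = 146 / 3.6 = 40.5556 m/s
Apply formula: e = 1.435 * 40.5556^2 / (9.81 * 769)
e = 1.435 * 1644.7531 / 7543.89
e = 0.312865 m = 312.9 mm

312.9


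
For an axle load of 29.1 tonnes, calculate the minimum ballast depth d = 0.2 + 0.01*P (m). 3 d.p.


d = 0.2 + 0.01 * 29.1
d = 0.2 + 0.291
d = 0.491 m

0.491


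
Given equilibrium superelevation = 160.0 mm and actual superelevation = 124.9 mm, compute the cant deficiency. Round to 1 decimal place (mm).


Cant deficiency = equilibrium cant - actual cant
CD = 160.0 - 124.9
CD = 35.1 mm

35.1


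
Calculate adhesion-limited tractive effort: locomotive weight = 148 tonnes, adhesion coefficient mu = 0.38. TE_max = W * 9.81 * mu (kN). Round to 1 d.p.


TE_max = W * g * mu
TE_max = 148 * 9.81 * 0.38
TE_max = 1451.88 * 0.38
TE_max = 551.7 kN

551.7


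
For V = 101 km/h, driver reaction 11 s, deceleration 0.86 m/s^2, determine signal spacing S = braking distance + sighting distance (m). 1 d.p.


V = 101 / 3.6 = 28.0556 m/s
Braking distance = 28.0556^2 / (2*0.86) = 457.6245 m
Sighting distance = 28.0556 * 11 = 308.6111 m
S = 457.6245 + 308.6111 = 766.2 m

766.2


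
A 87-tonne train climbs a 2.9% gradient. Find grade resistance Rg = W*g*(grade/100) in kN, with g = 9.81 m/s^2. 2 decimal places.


Rg = W * 9.81 * grade / 100
Rg = 87 * 9.81 * 2.9 / 100
Rg = 853.47 * 0.029
Rg = 24.75 kN

24.75


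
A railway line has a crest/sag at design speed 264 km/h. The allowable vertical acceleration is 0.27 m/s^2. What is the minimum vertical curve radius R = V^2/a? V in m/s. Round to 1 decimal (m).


Convert speed: V = 264 / 3.6 = 73.3333 m/s
V^2 = 5377.7778 m^2/s^2
R_v = 5377.7778 / 0.27
R_v = 19917.7 m

19917.7


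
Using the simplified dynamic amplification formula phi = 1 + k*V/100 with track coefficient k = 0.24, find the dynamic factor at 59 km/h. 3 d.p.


phi = 1 + k * V / 100
phi = 1 + 0.24 * 59 / 100
phi = 1 + 0.1416
phi = 1.142

1.142


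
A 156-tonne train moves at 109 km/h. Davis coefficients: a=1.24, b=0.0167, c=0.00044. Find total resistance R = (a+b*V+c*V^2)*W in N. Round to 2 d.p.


b*V = 0.0167 * 109 = 1.8203
c*V^2 = 0.00044 * 11881 = 5.22764
R_per_t = 1.24 + 1.8203 + 5.22764 = 8.28794 N/t
R_total = 8.28794 * 156 = 1292.92 N

1292.92


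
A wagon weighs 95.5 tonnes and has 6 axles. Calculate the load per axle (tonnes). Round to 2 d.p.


Load per axle = total weight / number of axles
Load = 95.5 / 6
Load = 15.92 tonnes

15.92


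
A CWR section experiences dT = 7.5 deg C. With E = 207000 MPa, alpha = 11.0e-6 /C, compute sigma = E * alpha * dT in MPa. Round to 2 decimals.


sigma = E * alpha * dT
sigma = 207000 * 11.0e-6 * 7.5
sigma = 2.277 * 7.5
sigma = 17.08 MPa

17.08


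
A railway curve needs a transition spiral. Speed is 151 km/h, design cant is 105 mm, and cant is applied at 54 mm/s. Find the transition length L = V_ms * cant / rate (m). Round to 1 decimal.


Convert speed: V = 151 / 3.6 = 41.9444 m/s
L = 41.9444 * 105 / 54
L = 4404.1667 / 54
L = 81.6 m

81.6


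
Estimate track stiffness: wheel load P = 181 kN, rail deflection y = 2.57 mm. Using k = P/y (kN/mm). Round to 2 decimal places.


Track stiffness k = P / y
k = 181 / 2.57
k = 70.43 kN/mm

70.43


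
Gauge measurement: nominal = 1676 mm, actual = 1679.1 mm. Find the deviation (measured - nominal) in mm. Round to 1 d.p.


Deviation = measured - nominal
Deviation = 1679.1 - 1676
Deviation = 3.1 mm

3.1


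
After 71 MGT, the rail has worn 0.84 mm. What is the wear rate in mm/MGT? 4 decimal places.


Wear rate = total wear / cumulative tonnage
Rate = 0.84 / 71
Rate = 0.0118 mm/MGT

0.0118


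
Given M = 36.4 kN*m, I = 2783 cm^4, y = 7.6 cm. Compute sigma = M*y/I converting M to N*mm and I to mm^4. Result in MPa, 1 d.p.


Convert units:
M = 36.4 kN*m = 36400000 N*mm
y = 7.6 cm = 76 mm
I = 2783 cm^4 = 27830000 mm^4
sigma = 36400000 * 76 / 27830000
sigma = 99.4 MPa

99.4


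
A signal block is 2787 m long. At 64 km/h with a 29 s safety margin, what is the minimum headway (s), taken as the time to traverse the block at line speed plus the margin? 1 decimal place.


V = 64 / 3.6 = 17.7778 m/s
Block traversal time = 2787 / 17.7778 = 156.7687 s
Headway = 156.7687 + 29
Headway = 185.8 s

185.8


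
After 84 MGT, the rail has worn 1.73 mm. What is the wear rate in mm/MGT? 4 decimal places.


Wear rate = total wear / cumulative tonnage
Rate = 1.73 / 84
Rate = 0.0206 mm/MGT

0.0206


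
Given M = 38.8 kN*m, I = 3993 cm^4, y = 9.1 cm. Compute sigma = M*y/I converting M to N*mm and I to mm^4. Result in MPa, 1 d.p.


Convert units:
M = 38.8 kN*m = 38800000 N*mm
y = 9.1 cm = 91 mm
I = 3993 cm^4 = 39930000 mm^4
sigma = 38800000 * 91 / 39930000
sigma = 88.4 MPa

88.4


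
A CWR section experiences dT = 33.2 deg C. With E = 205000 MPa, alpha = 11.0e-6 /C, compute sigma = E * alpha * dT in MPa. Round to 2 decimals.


sigma = E * alpha * dT
sigma = 205000 * 11.0e-6 * 33.2
sigma = 2.255 * 33.2
sigma = 74.87 MPa

74.87


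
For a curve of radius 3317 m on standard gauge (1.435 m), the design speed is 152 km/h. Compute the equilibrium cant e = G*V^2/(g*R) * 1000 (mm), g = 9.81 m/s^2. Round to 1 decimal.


Convert speed: V = 152 / 3.6 = 42.2222 m/s
Apply formula: e = 1.435 * 42.2222^2 / (9.81 * 3317)
e = 1.435 * 1782.716 / 32539.77
e = 0.078618 m = 78.6 mm

78.6


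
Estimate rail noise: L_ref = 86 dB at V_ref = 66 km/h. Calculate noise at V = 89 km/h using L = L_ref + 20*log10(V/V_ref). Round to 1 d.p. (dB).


V/V_ref = 89 / 66 = 1.348485
log10(1.348485) = 0.129846
20 * 0.129846 = 2.5969
L = 86 + 2.5969 = 88.6 dB

88.6


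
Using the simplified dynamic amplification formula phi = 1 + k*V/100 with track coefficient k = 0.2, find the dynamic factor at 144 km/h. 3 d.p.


phi = 1 + k * V / 100
phi = 1 + 0.2 * 144 / 100
phi = 1 + 0.288
phi = 1.288

1.288


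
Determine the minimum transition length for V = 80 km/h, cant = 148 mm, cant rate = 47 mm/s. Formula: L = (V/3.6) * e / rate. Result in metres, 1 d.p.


Convert speed: V = 80 / 3.6 = 22.2222 m/s
L = 22.2222 * 148 / 47
L = 3288.8889 / 47
L = 70.0 m

70.0


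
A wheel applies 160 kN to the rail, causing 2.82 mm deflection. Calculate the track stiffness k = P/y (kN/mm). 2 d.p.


Track stiffness k = P / y
k = 160 / 2.82
k = 56.74 kN/mm

56.74


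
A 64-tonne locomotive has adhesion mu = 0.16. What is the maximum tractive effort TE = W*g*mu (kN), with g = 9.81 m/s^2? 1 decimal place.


TE_max = W * g * mu
TE_max = 64 * 9.81 * 0.16
TE_max = 627.84 * 0.16
TE_max = 100.5 kN

100.5


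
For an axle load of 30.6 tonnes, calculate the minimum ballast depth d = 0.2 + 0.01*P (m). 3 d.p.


d = 0.2 + 0.01 * 30.6
d = 0.2 + 0.306
d = 0.506 m

0.506


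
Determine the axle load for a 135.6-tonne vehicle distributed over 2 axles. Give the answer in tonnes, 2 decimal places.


Load per axle = total weight / number of axles
Load = 135.6 / 2
Load = 67.80 tonnes

67.80


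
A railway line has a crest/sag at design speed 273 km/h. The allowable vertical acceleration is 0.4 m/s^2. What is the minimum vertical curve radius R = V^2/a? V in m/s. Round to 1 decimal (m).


Convert speed: V = 273 / 3.6 = 75.8333 m/s
V^2 = 5750.6944 m^2/s^2
R_v = 5750.6944 / 0.4
R_v = 14376.7 m

14376.7


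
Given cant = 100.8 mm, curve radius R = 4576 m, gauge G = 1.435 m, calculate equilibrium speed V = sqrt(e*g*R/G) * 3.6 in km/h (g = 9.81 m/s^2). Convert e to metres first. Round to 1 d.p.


Convert cant: e = 100.8 mm = 0.1008 m
V_ms = sqrt(0.1008 * 9.81 * 4576 / 1.435)
V_ms = sqrt(3153.288117) = 56.1541 m/s
V = 56.1541 * 3.6 = 202.2 km/h

202.2


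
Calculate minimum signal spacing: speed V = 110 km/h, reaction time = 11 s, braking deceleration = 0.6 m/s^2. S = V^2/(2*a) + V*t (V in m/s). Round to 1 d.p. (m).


V = 110 / 3.6 = 30.5556 m/s
Braking distance = 30.5556^2 / (2*0.6) = 778.035 m
Sighting distance = 30.5556 * 11 = 336.1111 m
S = 778.035 + 336.1111 = 1114.1 m

1114.1


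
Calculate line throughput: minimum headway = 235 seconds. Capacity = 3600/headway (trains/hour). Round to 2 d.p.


Capacity = 3600 / headway
Capacity = 3600 / 235
Capacity = 15.32 trains/hour

15.32


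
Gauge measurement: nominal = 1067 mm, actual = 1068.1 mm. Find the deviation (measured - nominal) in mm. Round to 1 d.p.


Deviation = measured - nominal
Deviation = 1068.1 - 1067
Deviation = 1.1 mm

1.1


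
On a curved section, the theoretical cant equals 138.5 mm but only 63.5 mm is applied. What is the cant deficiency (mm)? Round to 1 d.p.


Cant deficiency = equilibrium cant - actual cant
CD = 138.5 - 63.5
CD = 75.0 mm

75.0


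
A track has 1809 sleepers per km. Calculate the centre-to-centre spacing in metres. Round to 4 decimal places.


Spacing = 1000 m / number of sleepers
Spacing = 1000 / 1809
Spacing = 0.5528 m

0.5528


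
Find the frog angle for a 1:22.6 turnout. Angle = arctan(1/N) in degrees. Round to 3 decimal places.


1/N = 1/22.6 = 0.044248
angle = arctan(0.044248) = 0.044219 rad
angle = 0.044219 * 180/pi = 2.534 degrees

2.534


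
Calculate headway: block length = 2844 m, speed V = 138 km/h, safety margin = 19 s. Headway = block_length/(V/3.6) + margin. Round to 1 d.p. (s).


V = 138 / 3.6 = 38.3333 m/s
Block traversal time = 2844 / 38.3333 = 74.1913 s
Headway = 74.1913 + 19
Headway = 93.2 s

93.2


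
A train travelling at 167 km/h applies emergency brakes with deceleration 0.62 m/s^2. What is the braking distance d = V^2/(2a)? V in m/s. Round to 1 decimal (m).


Convert speed: V = 167 / 3.6 = 46.3889 m/s
V^2 = 2151.929
d = 2151.929 / (2 * 0.62)
d = 2151.929 / 1.24
d = 1735.4 m

1735.4


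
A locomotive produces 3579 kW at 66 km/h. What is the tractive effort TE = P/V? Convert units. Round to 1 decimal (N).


Convert: P = 3579 kW = 3579000 W
V = 66 / 3.6 = 18.3333 m/s
TE = 3579000 / 18.3333
TE = 195218.2 N

195218.2


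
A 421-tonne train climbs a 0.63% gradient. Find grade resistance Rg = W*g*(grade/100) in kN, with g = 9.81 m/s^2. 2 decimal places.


Rg = W * 9.81 * grade / 100
Rg = 421 * 9.81 * 0.63 / 100
Rg = 4130.01 * 0.0063
Rg = 26.02 kN

26.02


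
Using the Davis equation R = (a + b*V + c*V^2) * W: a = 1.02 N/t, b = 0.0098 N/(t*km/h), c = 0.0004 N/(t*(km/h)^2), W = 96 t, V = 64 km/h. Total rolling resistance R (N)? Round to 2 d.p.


b*V = 0.0098 * 64 = 0.6272
c*V^2 = 0.0004 * 4096 = 1.6384
R_per_t = 1.02 + 0.6272 + 1.6384 = 3.2856 N/t
R_total = 3.2856 * 96 = 315.42 N

315.42


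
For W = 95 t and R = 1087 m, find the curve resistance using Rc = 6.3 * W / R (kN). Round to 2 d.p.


Rc = 6.3 * W / R
Rc = 6.3 * 95 / 1087
Rc = 598.5 / 1087
Rc = 0.55 kN

0.55


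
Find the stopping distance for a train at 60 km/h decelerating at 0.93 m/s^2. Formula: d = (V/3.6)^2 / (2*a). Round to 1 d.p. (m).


Convert speed: V = 60 / 3.6 = 16.6667 m/s
V^2 = 277.7778
d = 277.7778 / (2 * 0.93)
d = 277.7778 / 1.86
d = 149.3 m

149.3


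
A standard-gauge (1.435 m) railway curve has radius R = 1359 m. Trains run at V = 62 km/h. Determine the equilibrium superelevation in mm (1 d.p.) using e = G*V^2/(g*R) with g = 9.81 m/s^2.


Convert speed: V = 62 / 3.6 = 17.2222 m/s
Apply formula: e = 1.435 * 17.2222^2 / (9.81 * 1359)
e = 1.435 * 296.6049 / 13331.79
e = 0.031926 m = 31.9 mm

31.9


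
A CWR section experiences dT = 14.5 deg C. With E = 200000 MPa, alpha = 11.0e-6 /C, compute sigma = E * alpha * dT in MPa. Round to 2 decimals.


sigma = E * alpha * dT
sigma = 200000 * 11.0e-6 * 14.5
sigma = 2.2 * 14.5
sigma = 31.90 MPa

31.90


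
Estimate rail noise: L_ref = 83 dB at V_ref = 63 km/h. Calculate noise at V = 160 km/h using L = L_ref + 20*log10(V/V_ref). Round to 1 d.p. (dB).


V/V_ref = 160 / 63 = 2.539683
log10(2.539683) = 0.404779
20 * 0.404779 = 8.0956
L = 83 + 8.0956 = 91.1 dB

91.1


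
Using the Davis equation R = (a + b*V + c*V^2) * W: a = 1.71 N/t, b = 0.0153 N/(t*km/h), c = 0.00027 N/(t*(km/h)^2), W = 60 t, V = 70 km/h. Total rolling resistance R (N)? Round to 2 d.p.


b*V = 0.0153 * 70 = 1.071
c*V^2 = 0.00027 * 4900 = 1.323
R_per_t = 1.71 + 1.071 + 1.323 = 4.104 N/t
R_total = 4.104 * 60 = 246.24 N

246.24


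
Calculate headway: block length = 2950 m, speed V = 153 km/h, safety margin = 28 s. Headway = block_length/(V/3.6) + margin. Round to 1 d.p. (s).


V = 153 / 3.6 = 42.5 m/s
Block traversal time = 2950 / 42.5 = 69.4118 s
Headway = 69.4118 + 28
Headway = 97.4 s

97.4


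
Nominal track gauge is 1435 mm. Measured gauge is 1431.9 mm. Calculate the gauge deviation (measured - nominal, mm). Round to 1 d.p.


Deviation = measured - nominal
Deviation = 1431.9 - 1435
Deviation = -3.1 mm

-3.1


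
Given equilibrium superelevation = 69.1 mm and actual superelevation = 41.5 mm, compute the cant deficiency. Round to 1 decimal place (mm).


Cant deficiency = equilibrium cant - actual cant
CD = 69.1 - 41.5
CD = 27.6 mm

27.6


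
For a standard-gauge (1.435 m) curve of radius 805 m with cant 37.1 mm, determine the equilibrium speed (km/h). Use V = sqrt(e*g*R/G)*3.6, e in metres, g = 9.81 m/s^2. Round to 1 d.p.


Convert cant: e = 37.1 mm = 0.0371 m
V_ms = sqrt(0.0371 * 9.81 * 805 / 1.435)
V_ms = sqrt(204.167634) = 14.2887 m/s
V = 14.2887 * 3.6 = 51.4 km/h

51.4


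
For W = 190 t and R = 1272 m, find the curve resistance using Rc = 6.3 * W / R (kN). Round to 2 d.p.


Rc = 6.3 * W / R
Rc = 6.3 * 190 / 1272
Rc = 1197.0 / 1272
Rc = 0.94 kN

0.94


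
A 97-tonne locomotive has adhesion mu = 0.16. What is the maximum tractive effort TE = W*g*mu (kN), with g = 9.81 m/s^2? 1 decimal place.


TE_max = W * g * mu
TE_max = 97 * 9.81 * 0.16
TE_max = 951.57 * 0.16
TE_max = 152.3 kN

152.3


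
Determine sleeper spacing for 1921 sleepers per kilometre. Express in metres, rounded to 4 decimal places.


Spacing = 1000 m / number of sleepers
Spacing = 1000 / 1921
Spacing = 0.5206 m

0.5206


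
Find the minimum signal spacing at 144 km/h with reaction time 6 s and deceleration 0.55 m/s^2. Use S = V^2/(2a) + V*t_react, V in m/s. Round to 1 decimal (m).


V = 144 / 3.6 = 40.0 m/s
Braking distance = 40.0^2 / (2*0.55) = 1454.5455 m
Sighting distance = 40.0 * 6 = 240.0 m
S = 1454.5455 + 240.0 = 1694.5 m

1694.5


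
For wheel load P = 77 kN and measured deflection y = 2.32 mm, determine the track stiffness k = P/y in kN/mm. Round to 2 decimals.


Track stiffness k = P / y
k = 77 / 2.32
k = 33.19 kN/mm

33.19


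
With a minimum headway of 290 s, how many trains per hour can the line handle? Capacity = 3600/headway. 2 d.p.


Capacity = 3600 / headway
Capacity = 3600 / 290
Capacity = 12.41 trains/hour

12.41


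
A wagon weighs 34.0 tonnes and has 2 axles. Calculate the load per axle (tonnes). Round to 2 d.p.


Load per axle = total weight / number of axles
Load = 34.0 / 2
Load = 17.00 tonnes

17.00


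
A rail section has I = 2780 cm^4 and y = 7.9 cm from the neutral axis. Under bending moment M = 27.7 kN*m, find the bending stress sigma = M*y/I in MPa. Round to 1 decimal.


Convert units:
M = 27.7 kN*m = 27700000 N*mm
y = 7.9 cm = 79 mm
I = 2780 cm^4 = 27800000 mm^4
sigma = 27700000 * 79 / 27800000
sigma = 78.7 MPa

78.7


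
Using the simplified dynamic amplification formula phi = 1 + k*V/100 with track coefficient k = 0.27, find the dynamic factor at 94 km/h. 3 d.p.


phi = 1 + k * V / 100
phi = 1 + 0.27 * 94 / 100
phi = 1 + 0.2538
phi = 1.254

1.254


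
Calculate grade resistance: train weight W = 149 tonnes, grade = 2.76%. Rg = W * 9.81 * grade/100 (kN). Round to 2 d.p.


Rg = W * 9.81 * grade / 100
Rg = 149 * 9.81 * 2.76 / 100
Rg = 1461.69 * 0.0276
Rg = 40.34 kN

40.34


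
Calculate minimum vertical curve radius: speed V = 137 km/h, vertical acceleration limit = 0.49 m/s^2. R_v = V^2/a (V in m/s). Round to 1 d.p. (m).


Convert speed: V = 137 / 3.6 = 38.0556 m/s
V^2 = 1448.2253 m^2/s^2
R_v = 1448.2253 / 0.49
R_v = 2955.6 m

2955.6


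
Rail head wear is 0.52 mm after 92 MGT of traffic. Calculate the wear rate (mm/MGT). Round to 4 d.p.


Wear rate = total wear / cumulative tonnage
Rate = 0.52 / 92
Rate = 0.0057 mm/MGT

0.0057


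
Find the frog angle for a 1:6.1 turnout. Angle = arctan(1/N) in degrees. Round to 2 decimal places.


1/N = 1/6.1 = 0.163934
angle = arctan(0.163934) = 0.162489 rad
angle = 0.162489 * 180/pi = 9.31 degrees

9.31


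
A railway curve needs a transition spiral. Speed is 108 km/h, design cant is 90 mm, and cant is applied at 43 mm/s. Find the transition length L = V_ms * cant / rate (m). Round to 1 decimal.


Convert speed: V = 108 / 3.6 = 30.0 m/s
L = 30.0 * 90 / 43
L = 2700.0 / 43
L = 62.8 m

62.8


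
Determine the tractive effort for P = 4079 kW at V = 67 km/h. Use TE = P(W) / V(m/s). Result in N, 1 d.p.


Convert: P = 4079 kW = 4079000 W
V = 67 / 3.6 = 18.6111 m/s
TE = 4079000 / 18.6111
TE = 219170.1 N

219170.1


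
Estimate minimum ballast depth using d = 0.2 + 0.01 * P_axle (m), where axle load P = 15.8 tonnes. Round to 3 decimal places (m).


d = 0.2 + 0.01 * 15.8
d = 0.2 + 0.158
d = 0.358 m

0.358


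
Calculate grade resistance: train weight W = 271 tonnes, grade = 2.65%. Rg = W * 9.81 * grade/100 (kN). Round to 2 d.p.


Rg = W * 9.81 * grade / 100
Rg = 271 * 9.81 * 2.65 / 100
Rg = 2658.51 * 0.0265
Rg = 70.45 kN

70.45


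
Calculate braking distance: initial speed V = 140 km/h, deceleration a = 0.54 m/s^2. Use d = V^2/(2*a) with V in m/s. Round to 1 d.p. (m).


Convert speed: V = 140 / 3.6 = 38.8889 m/s
V^2 = 1512.3457
d = 1512.3457 / (2 * 0.54)
d = 1512.3457 / 1.08
d = 1400.3 m

1400.3


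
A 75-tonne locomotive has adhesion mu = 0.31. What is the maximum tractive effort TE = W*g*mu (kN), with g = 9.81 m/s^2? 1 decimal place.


TE_max = W * g * mu
TE_max = 75 * 9.81 * 0.31
TE_max = 735.75 * 0.31
TE_max = 228.1 kN

228.1


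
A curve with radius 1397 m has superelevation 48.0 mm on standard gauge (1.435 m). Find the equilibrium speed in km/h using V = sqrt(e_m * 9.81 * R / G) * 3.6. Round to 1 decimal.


Convert cant: e = 48.0 mm = 0.0480 m
V_ms = sqrt(0.0480 * 9.81 * 1397 / 1.435)
V_ms = sqrt(458.410704) = 21.4105 m/s
V = 21.4105 * 3.6 = 77.1 km/h

77.1


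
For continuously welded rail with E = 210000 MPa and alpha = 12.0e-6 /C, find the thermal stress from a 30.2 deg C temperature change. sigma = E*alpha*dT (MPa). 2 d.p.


sigma = E * alpha * dT
sigma = 210000 * 12.0e-6 * 30.2
sigma = 2.52 * 30.2
sigma = 76.10 MPa

76.10


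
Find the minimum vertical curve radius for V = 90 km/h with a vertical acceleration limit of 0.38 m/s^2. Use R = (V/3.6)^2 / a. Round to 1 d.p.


Convert speed: V = 90 / 3.6 = 25.0 m/s
V^2 = 625.0 m^2/s^2
R_v = 625.0 / 0.38
R_v = 1644.7 m

1644.7


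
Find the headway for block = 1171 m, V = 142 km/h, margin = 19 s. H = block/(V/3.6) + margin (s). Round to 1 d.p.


V = 142 / 3.6 = 39.4444 m/s
Block traversal time = 1171 / 39.4444 = 29.6873 s
Headway = 29.6873 + 19
Headway = 48.7 s

48.7


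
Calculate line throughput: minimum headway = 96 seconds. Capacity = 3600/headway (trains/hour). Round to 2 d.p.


Capacity = 3600 / headway
Capacity = 3600 / 96
Capacity = 37.50 trains/hour

37.50


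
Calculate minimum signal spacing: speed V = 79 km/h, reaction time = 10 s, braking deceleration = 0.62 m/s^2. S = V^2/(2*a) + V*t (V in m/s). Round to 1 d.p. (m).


V = 79 / 3.6 = 21.9444 m/s
Braking distance = 21.9444^2 / (2*0.62) = 388.3537 m
Sighting distance = 21.9444 * 10 = 219.4444 m
S = 388.3537 + 219.4444 = 607.8 m

607.8


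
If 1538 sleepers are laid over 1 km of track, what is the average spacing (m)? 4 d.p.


Spacing = 1000 m / number of sleepers
Spacing = 1000 / 1538
Spacing = 0.6502 m

0.6502


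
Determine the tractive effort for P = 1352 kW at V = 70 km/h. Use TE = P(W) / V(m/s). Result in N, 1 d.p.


Convert: P = 1352 kW = 1352000 W
V = 70 / 3.6 = 19.4444 m/s
TE = 1352000 / 19.4444
TE = 69531.4 N

69531.4


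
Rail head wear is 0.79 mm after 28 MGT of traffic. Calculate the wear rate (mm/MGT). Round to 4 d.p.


Wear rate = total wear / cumulative tonnage
Rate = 0.79 / 28
Rate = 0.0282 mm/MGT

0.0282


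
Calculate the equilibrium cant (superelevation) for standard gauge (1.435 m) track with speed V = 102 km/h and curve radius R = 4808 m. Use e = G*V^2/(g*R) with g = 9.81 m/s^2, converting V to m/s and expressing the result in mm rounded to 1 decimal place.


Convert speed: V = 102 / 3.6 = 28.3333 m/s
Apply formula: e = 1.435 * 28.3333^2 / (9.81 * 4808)
e = 1.435 * 802.7778 / 47166.48
e = 0.024424 m = 24.4 mm

24.4


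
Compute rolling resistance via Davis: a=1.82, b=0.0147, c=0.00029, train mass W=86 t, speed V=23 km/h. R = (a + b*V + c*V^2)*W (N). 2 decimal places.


b*V = 0.0147 * 23 = 0.3381
c*V^2 = 0.00029 * 529 = 0.15341
R_per_t = 1.82 + 0.3381 + 0.15341 = 2.31151 N/t
R_total = 2.31151 * 86 = 198.79 N

198.79


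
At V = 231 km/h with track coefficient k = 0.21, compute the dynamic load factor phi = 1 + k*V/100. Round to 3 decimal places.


phi = 1 + k * V / 100
phi = 1 + 0.21 * 231 / 100
phi = 1 + 0.4851
phi = 1.485

1.485


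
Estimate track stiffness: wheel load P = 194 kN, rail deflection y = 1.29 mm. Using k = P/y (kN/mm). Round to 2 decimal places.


Track stiffness k = P / y
k = 194 / 1.29
k = 150.39 kN/mm

150.39


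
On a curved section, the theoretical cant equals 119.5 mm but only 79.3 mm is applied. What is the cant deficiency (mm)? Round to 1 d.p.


Cant deficiency = equilibrium cant - actual cant
CD = 119.5 - 79.3
CD = 40.2 mm

40.2


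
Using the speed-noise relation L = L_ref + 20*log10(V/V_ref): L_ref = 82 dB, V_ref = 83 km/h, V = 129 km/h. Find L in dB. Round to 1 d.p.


V/V_ref = 129 / 83 = 1.554217
log10(1.554217) = 0.191512
20 * 0.191512 = 3.8302
L = 82 + 3.8302 = 85.8 dB

85.8


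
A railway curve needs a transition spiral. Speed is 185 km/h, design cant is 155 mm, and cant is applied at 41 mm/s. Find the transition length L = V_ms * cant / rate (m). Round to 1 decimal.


Convert speed: V = 185 / 3.6 = 51.3889 m/s
L = 51.3889 * 155 / 41
L = 7965.2778 / 41
L = 194.3 m

194.3


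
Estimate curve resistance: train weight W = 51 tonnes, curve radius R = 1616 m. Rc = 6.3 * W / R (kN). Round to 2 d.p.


Rc = 6.3 * W / R
Rc = 6.3 * 51 / 1616
Rc = 321.3 / 1616
Rc = 0.20 kN

0.20


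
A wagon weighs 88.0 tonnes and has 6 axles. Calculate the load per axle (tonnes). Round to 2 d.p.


Load per axle = total weight / number of axles
Load = 88.0 / 6
Load = 14.67 tonnes

14.67


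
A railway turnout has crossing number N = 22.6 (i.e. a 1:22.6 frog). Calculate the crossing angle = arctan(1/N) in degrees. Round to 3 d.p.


1/N = 1/22.6 = 0.044248
angle = arctan(0.044248) = 0.044219 rad
angle = 0.044219 * 180/pi = 2.534 degrees

2.534


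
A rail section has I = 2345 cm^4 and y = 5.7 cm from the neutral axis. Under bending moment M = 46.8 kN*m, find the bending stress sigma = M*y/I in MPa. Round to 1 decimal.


Convert units:
M = 46.8 kN*m = 46800000 N*mm
y = 5.7 cm = 57 mm
I = 2345 cm^4 = 23450000 mm^4
sigma = 46800000 * 57 / 23450000
sigma = 113.8 MPa

113.8


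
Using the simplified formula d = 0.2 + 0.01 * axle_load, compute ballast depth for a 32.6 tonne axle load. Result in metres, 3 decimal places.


d = 0.2 + 0.01 * 32.6
d = 0.2 + 0.326
d = 0.526 m

0.526


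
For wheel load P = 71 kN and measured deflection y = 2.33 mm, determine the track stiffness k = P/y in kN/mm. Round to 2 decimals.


Track stiffness k = P / y
k = 71 / 2.33
k = 30.47 kN/mm

30.47


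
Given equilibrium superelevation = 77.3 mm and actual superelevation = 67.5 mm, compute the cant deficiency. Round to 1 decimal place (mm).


Cant deficiency = equilibrium cant - actual cant
CD = 77.3 - 67.5
CD = 9.8 mm

9.8


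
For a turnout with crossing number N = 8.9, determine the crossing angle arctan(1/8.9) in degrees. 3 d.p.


1/N = 1/8.9 = 0.11236
angle = arctan(0.11236) = 0.11189 rad
angle = 0.11189 * 180/pi = 6.411 degrees

6.411


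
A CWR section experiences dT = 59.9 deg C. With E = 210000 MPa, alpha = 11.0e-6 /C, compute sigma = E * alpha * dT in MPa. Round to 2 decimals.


sigma = E * alpha * dT
sigma = 210000 * 11.0e-6 * 59.9
sigma = 2.31 * 59.9
sigma = 138.37 MPa

138.37


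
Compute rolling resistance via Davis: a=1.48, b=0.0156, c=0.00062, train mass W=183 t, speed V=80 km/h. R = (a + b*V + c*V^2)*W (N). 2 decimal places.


b*V = 0.0156 * 80 = 1.248
c*V^2 = 0.00062 * 6400 = 3.968
R_per_t = 1.48 + 1.248 + 3.968 = 6.696 N/t
R_total = 6.696 * 183 = 1225.37 N

1225.37


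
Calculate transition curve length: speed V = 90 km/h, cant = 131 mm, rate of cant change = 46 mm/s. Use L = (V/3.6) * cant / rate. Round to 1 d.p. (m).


Convert speed: V = 90 / 3.6 = 25.0 m/s
L = 25.0 * 131 / 46
L = 3275.0 / 46
L = 71.2 m

71.2


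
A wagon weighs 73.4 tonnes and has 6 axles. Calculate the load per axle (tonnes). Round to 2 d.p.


Load per axle = total weight / number of axles
Load = 73.4 / 6
Load = 12.23 tonnes

12.23


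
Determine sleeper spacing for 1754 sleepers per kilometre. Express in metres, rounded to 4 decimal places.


Spacing = 1000 m / number of sleepers
Spacing = 1000 / 1754
Spacing = 0.5701 m

0.5701


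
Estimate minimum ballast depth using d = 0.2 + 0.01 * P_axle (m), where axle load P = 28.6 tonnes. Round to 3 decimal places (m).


d = 0.2 + 0.01 * 28.6
d = 0.2 + 0.286
d = 0.486 m

0.486


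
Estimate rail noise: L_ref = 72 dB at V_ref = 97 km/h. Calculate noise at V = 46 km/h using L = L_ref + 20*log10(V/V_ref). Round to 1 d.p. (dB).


V/V_ref = 46 / 97 = 0.474227
log10(0.474227) = -0.324014
20 * -0.324014 = -6.4803
L = 72 + -6.4803 = 65.5 dB

65.5


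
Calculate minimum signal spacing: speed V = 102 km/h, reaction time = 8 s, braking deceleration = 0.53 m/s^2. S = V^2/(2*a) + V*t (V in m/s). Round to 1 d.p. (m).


V = 102 / 3.6 = 28.3333 m/s
Braking distance = 28.3333^2 / (2*0.53) = 757.3375 m
Sighting distance = 28.3333 * 8 = 226.6667 m
S = 757.3375 + 226.6667 = 984.0 m

984.0


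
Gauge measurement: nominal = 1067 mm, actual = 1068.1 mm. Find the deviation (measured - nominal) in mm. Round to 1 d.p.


Deviation = measured - nominal
Deviation = 1068.1 - 1067
Deviation = 1.1 mm

1.1


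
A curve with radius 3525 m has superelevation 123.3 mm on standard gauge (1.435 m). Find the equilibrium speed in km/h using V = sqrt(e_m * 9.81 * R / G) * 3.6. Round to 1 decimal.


Convert cant: e = 123.3 mm = 0.1233 m
V_ms = sqrt(0.1233 * 9.81 * 3525 / 1.435)
V_ms = sqrt(2971.250749) = 54.5092 m/s
V = 54.5092 * 3.6 = 196.2 km/h

196.2


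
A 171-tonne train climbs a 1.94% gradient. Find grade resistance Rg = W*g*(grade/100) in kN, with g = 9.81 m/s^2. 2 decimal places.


Rg = W * 9.81 * grade / 100
Rg = 171 * 9.81 * 1.94 / 100
Rg = 1677.51 * 0.0194
Rg = 32.54 kN

32.54


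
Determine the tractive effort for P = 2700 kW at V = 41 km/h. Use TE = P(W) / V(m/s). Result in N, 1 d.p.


Convert: P = 2700 kW = 2700000 W
V = 41 / 3.6 = 11.3889 m/s
TE = 2700000 / 11.3889
TE = 237073.2 N

237073.2


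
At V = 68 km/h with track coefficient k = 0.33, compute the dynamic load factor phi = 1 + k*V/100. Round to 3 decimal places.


phi = 1 + k * V / 100
phi = 1 + 0.33 * 68 / 100
phi = 1 + 0.2244
phi = 1.224

1.224


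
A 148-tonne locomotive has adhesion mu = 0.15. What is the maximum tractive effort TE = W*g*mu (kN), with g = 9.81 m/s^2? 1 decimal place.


TE_max = W * g * mu
TE_max = 148 * 9.81 * 0.15
TE_max = 1451.88 * 0.15
TE_max = 217.8 kN

217.8


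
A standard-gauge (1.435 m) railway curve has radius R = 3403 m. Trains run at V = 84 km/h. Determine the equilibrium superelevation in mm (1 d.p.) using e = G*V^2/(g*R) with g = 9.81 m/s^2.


Convert speed: V = 84 / 3.6 = 23.3333 m/s
Apply formula: e = 1.435 * 23.3333^2 / (9.81 * 3403)
e = 1.435 * 544.4444 / 33383.43
e = 0.023403 m = 23.4 mm

23.4


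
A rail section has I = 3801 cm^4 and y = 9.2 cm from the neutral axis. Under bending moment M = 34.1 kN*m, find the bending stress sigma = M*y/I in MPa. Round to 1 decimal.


Convert units:
M = 34.1 kN*m = 34100000 N*mm
y = 9.2 cm = 92 mm
I = 3801 cm^4 = 38010000 mm^4
sigma = 34100000 * 92 / 38010000
sigma = 82.5 MPa

82.5


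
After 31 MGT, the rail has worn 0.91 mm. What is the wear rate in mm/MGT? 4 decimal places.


Wear rate = total wear / cumulative tonnage
Rate = 0.91 / 31
Rate = 0.0294 mm/MGT

0.0294


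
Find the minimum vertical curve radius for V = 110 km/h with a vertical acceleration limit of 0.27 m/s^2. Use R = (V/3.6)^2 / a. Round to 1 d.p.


Convert speed: V = 110 / 3.6 = 30.5556 m/s
V^2 = 933.642 m^2/s^2
R_v = 933.642 / 0.27
R_v = 3457.9 m

3457.9


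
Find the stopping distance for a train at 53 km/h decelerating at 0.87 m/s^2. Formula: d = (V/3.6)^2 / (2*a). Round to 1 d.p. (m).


Convert speed: V = 53 / 3.6 = 14.7222 m/s
V^2 = 216.7438
d = 216.7438 / (2 * 0.87)
d = 216.7438 / 1.74
d = 124.6 m

124.6


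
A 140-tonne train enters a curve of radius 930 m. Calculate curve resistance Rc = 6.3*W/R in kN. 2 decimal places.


Rc = 6.3 * W / R
Rc = 6.3 * 140 / 930
Rc = 882.0 / 930
Rc = 0.95 kN

0.95


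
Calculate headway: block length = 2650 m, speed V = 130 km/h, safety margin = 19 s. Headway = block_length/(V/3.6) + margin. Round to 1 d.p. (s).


V = 130 / 3.6 = 36.1111 m/s
Block traversal time = 2650 / 36.1111 = 73.3846 s
Headway = 73.3846 + 19
Headway = 92.4 s

92.4


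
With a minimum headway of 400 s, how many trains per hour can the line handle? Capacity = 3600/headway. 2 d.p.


Capacity = 3600 / headway
Capacity = 3600 / 400
Capacity = 9.00 trains/hour

9.00


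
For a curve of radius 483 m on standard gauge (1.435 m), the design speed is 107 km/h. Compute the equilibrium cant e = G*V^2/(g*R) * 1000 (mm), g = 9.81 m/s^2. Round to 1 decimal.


Convert speed: V = 107 / 3.6 = 29.7222 m/s
Apply formula: e = 1.435 * 29.7222^2 / (9.81 * 483)
e = 1.435 * 883.4105 / 4738.23
e = 0.267546 m = 267.5 mm

267.5


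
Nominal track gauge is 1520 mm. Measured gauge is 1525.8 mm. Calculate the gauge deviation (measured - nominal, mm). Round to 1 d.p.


Deviation = measured - nominal
Deviation = 1525.8 - 1520
Deviation = 5.8 mm

5.8


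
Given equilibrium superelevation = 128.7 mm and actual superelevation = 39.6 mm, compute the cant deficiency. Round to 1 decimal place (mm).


Cant deficiency = equilibrium cant - actual cant
CD = 128.7 - 39.6
CD = 89.1 mm

89.1


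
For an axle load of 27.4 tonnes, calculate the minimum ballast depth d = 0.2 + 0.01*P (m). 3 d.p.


d = 0.2 + 0.01 * 27.4
d = 0.2 + 0.274
d = 0.474 m

0.474


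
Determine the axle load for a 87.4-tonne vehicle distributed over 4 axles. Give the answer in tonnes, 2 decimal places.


Load per axle = total weight / number of axles
Load = 87.4 / 4
Load = 21.85 tonnes

21.85


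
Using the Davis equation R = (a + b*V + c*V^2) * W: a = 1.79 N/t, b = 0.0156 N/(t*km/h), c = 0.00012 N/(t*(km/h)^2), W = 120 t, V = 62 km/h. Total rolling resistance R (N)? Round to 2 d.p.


b*V = 0.0156 * 62 = 0.9672
c*V^2 = 0.00012 * 3844 = 0.46128
R_per_t = 1.79 + 0.9672 + 0.46128 = 3.21848 N/t
R_total = 3.21848 * 120 = 386.22 N

386.22


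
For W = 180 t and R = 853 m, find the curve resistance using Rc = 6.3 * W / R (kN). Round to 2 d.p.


Rc = 6.3 * W / R
Rc = 6.3 * 180 / 853
Rc = 1134.0 / 853
Rc = 1.33 kN

1.33


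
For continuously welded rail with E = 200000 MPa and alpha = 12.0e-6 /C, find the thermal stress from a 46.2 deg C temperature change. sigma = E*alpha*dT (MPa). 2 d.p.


sigma = E * alpha * dT
sigma = 200000 * 12.0e-6 * 46.2
sigma = 2.4 * 46.2
sigma = 110.88 MPa

110.88


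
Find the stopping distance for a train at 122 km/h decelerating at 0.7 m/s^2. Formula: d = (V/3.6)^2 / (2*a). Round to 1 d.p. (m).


Convert speed: V = 122 / 3.6 = 33.8889 m/s
V^2 = 1148.4568
d = 1148.4568 / (2 * 0.7)
d = 1148.4568 / 1.4
d = 820.3 m

820.3


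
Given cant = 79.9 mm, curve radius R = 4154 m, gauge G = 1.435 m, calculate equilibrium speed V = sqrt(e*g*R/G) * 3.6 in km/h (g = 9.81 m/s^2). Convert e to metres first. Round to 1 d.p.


Convert cant: e = 79.9 mm = 0.0799 m
V_ms = sqrt(0.0799 * 9.81 * 4154 / 1.435)
V_ms = sqrt(2268.978485) = 47.6338 m/s
V = 47.6338 * 3.6 = 171.5 km/h

171.5


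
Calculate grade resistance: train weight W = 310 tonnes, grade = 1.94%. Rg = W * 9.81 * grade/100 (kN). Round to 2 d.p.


Rg = W * 9.81 * grade / 100
Rg = 310 * 9.81 * 1.94 / 100
Rg = 3041.1 * 0.0194
Rg = 59.00 kN

59.00


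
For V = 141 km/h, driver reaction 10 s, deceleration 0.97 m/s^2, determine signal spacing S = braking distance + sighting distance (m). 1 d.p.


V = 141 / 3.6 = 39.1667 m/s
Braking distance = 39.1667^2 / (2*0.97) = 790.736 m
Sighting distance = 39.1667 * 10 = 391.6667 m
S = 790.736 + 391.6667 = 1182.4 m

1182.4


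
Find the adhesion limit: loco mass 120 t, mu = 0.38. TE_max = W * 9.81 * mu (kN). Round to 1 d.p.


TE_max = W * g * mu
TE_max = 120 * 9.81 * 0.38
TE_max = 1177.2 * 0.38
TE_max = 447.3 kN

447.3


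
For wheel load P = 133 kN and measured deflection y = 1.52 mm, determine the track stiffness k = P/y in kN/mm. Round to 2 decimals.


Track stiffness k = P / y
k = 133 / 1.52
k = 87.50 kN/mm

87.50


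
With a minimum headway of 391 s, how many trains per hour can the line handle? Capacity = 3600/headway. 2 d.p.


Capacity = 3600 / headway
Capacity = 3600 / 391
Capacity = 9.21 trains/hour

9.21


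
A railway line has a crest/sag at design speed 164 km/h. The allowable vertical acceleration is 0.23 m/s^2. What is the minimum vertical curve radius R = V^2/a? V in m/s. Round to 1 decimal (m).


Convert speed: V = 164 / 3.6 = 45.5556 m/s
V^2 = 2075.3086 m^2/s^2
R_v = 2075.3086 / 0.23
R_v = 9023.1 m

9023.1


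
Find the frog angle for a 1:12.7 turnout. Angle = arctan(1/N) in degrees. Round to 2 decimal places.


1/N = 1/12.7 = 0.07874
angle = arctan(0.07874) = 0.078578 rad
angle = 0.078578 * 180/pi = 4.50 degrees

4.50


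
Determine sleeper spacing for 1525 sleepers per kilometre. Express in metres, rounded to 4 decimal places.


Spacing = 1000 m / number of sleepers
Spacing = 1000 / 1525
Spacing = 0.6557 m

0.6557


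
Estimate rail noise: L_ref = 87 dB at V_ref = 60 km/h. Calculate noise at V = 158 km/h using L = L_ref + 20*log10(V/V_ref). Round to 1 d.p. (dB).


V/V_ref = 158 / 60 = 2.633333
log10(2.633333) = 0.420506
20 * 0.420506 = 8.4101
L = 87 + 8.4101 = 95.4 dB

95.4


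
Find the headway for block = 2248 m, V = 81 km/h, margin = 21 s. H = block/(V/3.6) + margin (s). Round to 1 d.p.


V = 81 / 3.6 = 22.5 m/s
Block traversal time = 2248 / 22.5 = 99.9111 s
Headway = 99.9111 + 21
Headway = 120.9 s

120.9


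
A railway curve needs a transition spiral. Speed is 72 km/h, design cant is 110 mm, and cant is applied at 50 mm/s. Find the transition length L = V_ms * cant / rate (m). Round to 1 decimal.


Convert speed: V = 72 / 3.6 = 20.0 m/s
L = 20.0 * 110 / 50
L = 2200.0 / 50
L = 44.0 m

44.0


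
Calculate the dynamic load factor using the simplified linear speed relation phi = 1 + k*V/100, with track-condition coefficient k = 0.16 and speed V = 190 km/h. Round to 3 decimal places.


phi = 1 + k * V / 100
phi = 1 + 0.16 * 190 / 100
phi = 1 + 0.304
phi = 1.304

1.304


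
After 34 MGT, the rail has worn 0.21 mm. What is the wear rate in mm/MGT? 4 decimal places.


Wear rate = total wear / cumulative tonnage
Rate = 0.21 / 34
Rate = 0.0062 mm/MGT

0.0062


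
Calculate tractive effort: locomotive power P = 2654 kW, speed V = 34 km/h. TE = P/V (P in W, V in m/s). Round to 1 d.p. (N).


Convert: P = 2654 kW = 2654000 W
V = 34 / 3.6 = 9.4444 m/s
TE = 2654000 / 9.4444
TE = 281011.8 N

281011.8


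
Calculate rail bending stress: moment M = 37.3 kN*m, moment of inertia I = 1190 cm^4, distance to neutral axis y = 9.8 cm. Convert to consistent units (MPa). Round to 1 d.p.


Convert units:
M = 37.3 kN*m = 37300000 N*mm
y = 9.8 cm = 98 mm
I = 1190 cm^4 = 11900000 mm^4
sigma = 37300000 * 98 / 11900000
sigma = 307.2 MPa

307.2


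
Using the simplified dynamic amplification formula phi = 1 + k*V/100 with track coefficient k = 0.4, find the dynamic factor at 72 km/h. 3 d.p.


phi = 1 + k * V / 100
phi = 1 + 0.4 * 72 / 100
phi = 1 + 0.288
phi = 1.288

1.288


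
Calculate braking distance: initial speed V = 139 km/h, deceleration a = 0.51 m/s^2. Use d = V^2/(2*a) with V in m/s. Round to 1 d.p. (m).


Convert speed: V = 139 / 3.6 = 38.6111 m/s
V^2 = 1490.8179
d = 1490.8179 / (2 * 0.51)
d = 1490.8179 / 1.02
d = 1461.6 m

1461.6


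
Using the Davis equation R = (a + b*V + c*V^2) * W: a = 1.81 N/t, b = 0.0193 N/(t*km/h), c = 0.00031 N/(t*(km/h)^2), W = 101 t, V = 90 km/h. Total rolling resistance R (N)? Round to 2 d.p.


b*V = 0.0193 * 90 = 1.737
c*V^2 = 0.00031 * 8100 = 2.511
R_per_t = 1.81 + 1.737 + 2.511 = 6.058 N/t
R_total = 6.058 * 101 = 611.86 N

611.86


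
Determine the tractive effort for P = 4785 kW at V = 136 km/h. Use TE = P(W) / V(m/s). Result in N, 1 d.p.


Convert: P = 4785 kW = 4785000 W
V = 136 / 3.6 = 37.7778 m/s
TE = 4785000 / 37.7778
TE = 126661.8 N

126661.8


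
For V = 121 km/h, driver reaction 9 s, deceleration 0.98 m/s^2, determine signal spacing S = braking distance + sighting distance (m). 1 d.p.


V = 121 / 3.6 = 33.6111 m/s
Braking distance = 33.6111^2 / (2*0.98) = 576.381 m
Sighting distance = 33.6111 * 9 = 302.5 m
S = 576.381 + 302.5 = 878.9 m

878.9


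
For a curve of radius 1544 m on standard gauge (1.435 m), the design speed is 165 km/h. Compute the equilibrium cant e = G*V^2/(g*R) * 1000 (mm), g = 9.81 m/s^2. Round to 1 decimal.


Convert speed: V = 165 / 3.6 = 45.8333 m/s
Apply formula: e = 1.435 * 45.8333^2 / (9.81 * 1544)
e = 1.435 * 2100.6944 / 15146.64
e = 0.199021 m = 199.0 mm

199.0


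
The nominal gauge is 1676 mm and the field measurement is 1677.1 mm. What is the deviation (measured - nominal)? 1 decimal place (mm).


Deviation = measured - nominal
Deviation = 1677.1 - 1676
Deviation = 1.1 mm

1.1


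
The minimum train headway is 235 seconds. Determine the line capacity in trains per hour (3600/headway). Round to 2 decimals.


Capacity = 3600 / headway
Capacity = 3600 / 235
Capacity = 15.32 trains/hour

15.32


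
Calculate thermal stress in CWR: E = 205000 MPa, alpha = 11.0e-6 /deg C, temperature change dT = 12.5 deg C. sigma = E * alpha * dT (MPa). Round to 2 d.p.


sigma = E * alpha * dT
sigma = 205000 * 11.0e-6 * 12.5
sigma = 2.255 * 12.5
sigma = 28.19 MPa

28.19


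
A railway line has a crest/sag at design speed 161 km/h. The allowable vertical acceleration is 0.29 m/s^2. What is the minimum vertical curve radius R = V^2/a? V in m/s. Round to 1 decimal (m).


Convert speed: V = 161 / 3.6 = 44.7222 m/s
V^2 = 2000.0772 m^2/s^2
R_v = 2000.0772 / 0.29
R_v = 6896.8 m

6896.8
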